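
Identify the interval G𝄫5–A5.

The letter names run G→A, a span of 1 letter step, so the interval is some kind of second.
Gbb to A is 4 semitones. A major second is 2, so 4 makes it doubly augmented.

doubly augmented second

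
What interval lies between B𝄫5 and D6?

augmented third

The letter names run B→D, a span of 2 letter steps, so the interval is some kind of third.
Bbb to D is 5 semitones. A major third is 4, so 5 makes it augmented.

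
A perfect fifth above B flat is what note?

A fifth above B lands on the letter F.
A perfect fifth spans 7 semitones, so Bb moves to pitch class 5. On the letter F that is F.

F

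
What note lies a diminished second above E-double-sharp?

A second above E lands on the letter F.
A diminished second spans 0 semitones, so E## moves to pitch class 6. On the letter F that is F#.

F#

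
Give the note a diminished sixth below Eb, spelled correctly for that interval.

G#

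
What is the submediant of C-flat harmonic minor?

Abb

Degree 6 takes the letter 5 steps above C, which is A.
In harmonic minor, degree 6 sits 8 semitones above the tonic. Cb + 8 semitones is pitch class 7, spelled on A as Abb.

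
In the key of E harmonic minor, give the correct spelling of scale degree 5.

B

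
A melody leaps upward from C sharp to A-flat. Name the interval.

Counting letters C–D–E–F–G–A gives a sixth.
C#→Ab = 7 semitones, 2 narrower than the major sixth (9), so diminished.

diminished sixth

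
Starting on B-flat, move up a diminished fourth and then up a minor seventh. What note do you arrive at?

Dbb

A diminished fourth up from Bb is Ebb (letter E, 4 semitones up).
A minor seventh up from Ebb is Dbb (letter D, 10 semitones up).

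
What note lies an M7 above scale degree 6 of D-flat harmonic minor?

Ab

Scale degree 6 of Db harmonic minor is Bbb.
A major seventh (11 semitones) above Bbb lands on the letter A, giving Ab.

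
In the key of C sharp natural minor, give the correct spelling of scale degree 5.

The C# natural minor scale runs C# D# E F# G# A B.
Degree 5 is G#.

G#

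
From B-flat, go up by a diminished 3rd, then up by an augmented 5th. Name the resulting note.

A diminished third up from Bb is Dbb (letter D, 2 semitones up).
An augmented fifth up from Dbb is Ab (letter A, 8 semitones up).

Ab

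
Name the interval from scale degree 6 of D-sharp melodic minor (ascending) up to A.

Scale degree 6 of D# melodic minor (ascending) is B#.
B# up to A: letters B→A make it a seventh; 9 semitones makes it diminished.

diminished seventh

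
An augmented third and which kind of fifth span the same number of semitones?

doubly diminished

An augmented third spans 5 semitones.
A fifth spanning 5 semitones is doubly diminished (the perfect fifth is 7).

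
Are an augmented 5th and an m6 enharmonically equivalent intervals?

Yes

An augmented fifth spans 8 semitones; a minor sixth spans 8.
They are enharmonically equivalent.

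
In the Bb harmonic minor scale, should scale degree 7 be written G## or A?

Each scale degree takes a distinct letter name. Degree 7 of a scale on B must use the letter A.
A and G## are enharmonically the same pitch, but only A uses the letter A, so it is the correct spelling here.

A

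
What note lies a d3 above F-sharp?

Ab

A third above F lands on the letter A.
A diminished third spans 2 semitones, so F# moves to pitch class 8. On the letter A that is Ab.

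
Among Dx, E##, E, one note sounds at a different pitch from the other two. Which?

E##

In 12-tone equal temperament, enharmonic equivalents share a pitch class. D## is pitch class 4; E## is pitch class 6; E is pitch class 4.
D## and E share pitch class 4, while E## is pitch class 6.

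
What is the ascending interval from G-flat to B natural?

augmented third

Counting letters G–A–B gives a third.
Gb→B = 5 semitones, 1 wider than the major third (4), so augmented.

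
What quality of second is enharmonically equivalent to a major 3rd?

doubly augmented

A major third spans 4 semitones.
A second spanning 4 semitones is doubly augmented (the major second is 2).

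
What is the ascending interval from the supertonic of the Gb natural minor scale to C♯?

The supertonic of Gb natural minor is Ab.
Ab up to C#: letters A→C make it a third; 5 semitones makes it augmented.

augmented third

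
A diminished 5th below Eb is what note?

A fifth below E lands on the letter A.
A diminished fifth spans 6 semitones, so Eb moves to pitch class 9. On the letter A that is A.

A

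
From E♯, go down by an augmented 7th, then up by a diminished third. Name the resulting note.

An augmented seventh down from E# is F (letter F, 12 semitones down).
A diminished third up from F is Abb (letter A, 2 semitones up).

Abb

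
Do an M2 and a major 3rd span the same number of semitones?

No

A major second spans 2 semitones; a major third spans 4.
The spans differ, so they are not enharmonic equivalents.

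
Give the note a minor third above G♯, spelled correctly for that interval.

B

A third above G lands on the letter B.
A minor third spans 3 semitones, so G# moves to pitch class 11. On the letter B that is B.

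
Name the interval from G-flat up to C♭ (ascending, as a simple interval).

perfect fourth

Counting letters G–A–B–C gives a fourth.
Gb→Cb = 5 semitones, exactly the perfect fourth.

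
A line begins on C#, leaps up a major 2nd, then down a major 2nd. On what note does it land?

C#

A major second up from C# is D# (letter D, 2 semitones up).
A major second down from D# is C# (letter C, 2 semitones down).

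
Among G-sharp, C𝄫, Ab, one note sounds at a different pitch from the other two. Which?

Cbb

In 12-tone equal temperament, enharmonic equivalents share a pitch class. G# is pitch class 8; Cbb is pitch class 10; Ab is pitch class 8.
G# and Ab share pitch class 8, while Cbb is pitch class 10.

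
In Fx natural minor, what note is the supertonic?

Degree 2 takes the letter 1 step above F, which is G.
In natural minor, degree 2 sits 2 semitones above the tonic. F## + 2 semitones is pitch class 9, spelled on G as G##.

G##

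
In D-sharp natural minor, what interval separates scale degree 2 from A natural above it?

diminished fourth

Scale degree 2 of D# natural minor is E#.
E# up to A: letters E→A make it a fourth; 4 semitones makes it diminished.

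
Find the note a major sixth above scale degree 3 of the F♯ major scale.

F##

Scale degree 3 of F# major is A#.
A major sixth (9 semitones) above A# lands on the letter F, giving F##.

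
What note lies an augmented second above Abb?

Bb

A up a major second is B, so the target letter is B.
From Abb, an augmented second is 3 semitones up: Bb.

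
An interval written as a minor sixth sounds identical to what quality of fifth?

A minor sixth spans 8 semitones.
A fifth spanning 8 semitones is augmented (the perfect fifth is 7).

augmented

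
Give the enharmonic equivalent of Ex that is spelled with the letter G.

E## is pitch class 6. The letter G alone is pitch class 7.
To reach pitch class 6 from G requires an offset of -1 semitone, i.e. flat: Gb.

Gb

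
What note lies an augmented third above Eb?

E up a major third is G#, so the target letter is G.
From Eb, an augmented third is 5 semitones up: G#.

G#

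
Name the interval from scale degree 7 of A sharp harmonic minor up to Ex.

major sixth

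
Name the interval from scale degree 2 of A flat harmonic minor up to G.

Scale degree 2 of Ab harmonic minor is Bb.
Bb up to G: letters B→G make it a sixth; 9 semitones makes it major.

major sixth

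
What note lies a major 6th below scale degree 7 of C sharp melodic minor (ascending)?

Scale degree 7 of C# melodic minor (ascending) is B#.
A major sixth (9 semitones) below B# lands on the letter D, giving D#.

D#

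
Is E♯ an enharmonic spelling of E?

No

Two spellings are enharmonically equivalent only if they share a pitch class.
Here E# → 5, E → 4; 4 ≠ 5, so they are not.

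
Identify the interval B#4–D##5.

The letter names run B→D, a span of 2 letter steps, so the interval is some kind of third.
B# to D## is 4 semitones. A major third is 4, so 4 makes it major.

major third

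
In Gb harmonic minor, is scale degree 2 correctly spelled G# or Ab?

Each scale degree takes a distinct letter name. Degree 2 of a scale on G must use the letter A.
Ab and G# are enharmonically the same pitch, but only Ab uses the letter A, so it is the correct spelling here.

Ab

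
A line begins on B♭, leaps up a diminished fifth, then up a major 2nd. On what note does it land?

A diminished fifth up from Bb is Fb (letter F, 6 semitones up).
A major second up from Fb is Gb (letter G, 2 semitones up).

Gb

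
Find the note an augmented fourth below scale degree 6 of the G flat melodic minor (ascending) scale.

Bbb

Scale degree 6 of Gb melodic minor (ascending) is Eb.
An augmented fourth (6 semitones) below Eb lands on the letter B, giving Bbb.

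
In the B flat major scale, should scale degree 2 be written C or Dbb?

C

Each scale degree takes a distinct letter name. Degree 2 of a scale on B must use the letter C.
C and Dbb are enharmonically the same pitch, but only C uses the letter C, so it is the correct spelling here.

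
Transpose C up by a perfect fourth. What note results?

C up a perfect fourth is F, so the target letter is F.
From C, a perfect fourth is 5 semitones up: F.

F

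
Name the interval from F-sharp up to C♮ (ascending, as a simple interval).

Counting letters F–G–A–B–C gives a fifth.
F#→C = 6 semitones, 1 narrower than the perfect fifth (7), so diminished.

diminished fifth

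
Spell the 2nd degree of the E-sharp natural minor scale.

The E# natural minor scale runs E# F## G# A# B# C# D#.
Degree 2 is F##.

F##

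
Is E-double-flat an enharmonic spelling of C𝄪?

Yes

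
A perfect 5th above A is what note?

A fifth above A lands on the letter E.
A perfect fifth spans 7 semitones, so A moves to pitch class 4. On the letter E that is E.

E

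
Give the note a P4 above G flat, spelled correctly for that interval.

Cb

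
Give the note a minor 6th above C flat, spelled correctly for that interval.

C up a major sixth is A, so the target letter is A.
From Cb, a minor sixth is 8 semitones up: Abb.

Abb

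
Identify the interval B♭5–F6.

perfect fifth

Counting letters B–C–D–E–F gives a fifth.
Bb→F = 7 semitones, exactly the perfect fifth.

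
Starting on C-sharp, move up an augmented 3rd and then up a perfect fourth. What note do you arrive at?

A##

An augmented third up from C# is E## (letter E, 5 semitones up).
A perfect fourth up from E## is A## (letter A, 5 semitones up).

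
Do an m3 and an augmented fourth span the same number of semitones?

No

A minor third spans 3 semitones; an augmented fourth spans 6.
The spans differ, so they are not enharmonic equivalents.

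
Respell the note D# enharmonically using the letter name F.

Plain F sits 2 semitones above D#, so on the letter F the same pitch needs a double flat: Fbb.

Fbb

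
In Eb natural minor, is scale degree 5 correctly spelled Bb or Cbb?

Bb

Each scale degree takes a distinct letter name. Degree 5 of a scale on E must use the letter B.
Bb and Cbb are enharmonically the same pitch, but only Bb uses the letter B, so it is the correct spelling here.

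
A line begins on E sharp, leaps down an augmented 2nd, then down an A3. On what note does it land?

Bbb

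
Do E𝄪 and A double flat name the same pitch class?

Two spellings are enharmonically equivalent only if they share a pitch class.
Here E## → 6, Abb → 7; 6 ≠ 7, so they are not.

No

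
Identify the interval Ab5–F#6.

The letter names run A→F, a span of 5 letter steps, so the interval is some kind of sixth.
Ab to F# is 10 semitones. A major sixth is 9, so 10 makes it augmented.

augmented sixth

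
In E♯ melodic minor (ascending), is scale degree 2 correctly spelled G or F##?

Each scale degree takes a distinct letter name. Degree 2 of a scale on E must use the letter F.
F## and G are enharmonically the same pitch, but only F## uses the letter F, so it is the correct spelling here.

F##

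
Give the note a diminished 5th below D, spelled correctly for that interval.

D down a perfect fifth is G, so the target letter is G.
From D, a diminished fifth is 6 semitones down: G#.

G#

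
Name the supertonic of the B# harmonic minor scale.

C##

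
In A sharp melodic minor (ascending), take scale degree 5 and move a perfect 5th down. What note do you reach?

A#

Scale degree 5 of A# melodic minor (ascending) is E#.
A perfect fifth (7 semitones) below E# lands on the letter A, giving A#.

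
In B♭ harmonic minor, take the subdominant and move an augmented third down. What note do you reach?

Cbb

The subdominant of Bb harmonic minor is Eb.
An augmented third (5 semitones) below Eb lands on the letter C, giving Cbb.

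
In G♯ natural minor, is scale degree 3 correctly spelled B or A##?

Each scale degree takes a distinct letter name. Degree 3 of a scale on G must use the letter B.
B and A## are enharmonically the same pitch, but only B uses the letter B, so it is the correct spelling here.

B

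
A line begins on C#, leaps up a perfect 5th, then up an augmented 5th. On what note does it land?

A perfect fifth up from C# is G# (letter G, 7 semitones up).
An augmented fifth up from G# is D## (letter D, 8 semitones up).

D##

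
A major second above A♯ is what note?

B#

A up a major second is B, so the target letter is B.
From A#, a major second is 2 semitones up: B#.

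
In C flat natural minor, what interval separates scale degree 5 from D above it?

Scale degree 5 of Cb natural minor is Gb.
Gb up to D: letters G→D make it a fifth; 8 semitones makes it augmented.

augmented fifth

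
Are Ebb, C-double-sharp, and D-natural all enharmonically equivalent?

Ebb is pitch class 2; C## is pitch class 2; D is pitch class 2.
All spellings map to pitch class 2, so they are enharmonically equivalent.

Yes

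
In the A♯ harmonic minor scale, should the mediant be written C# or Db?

C#

Each scale degree takes a distinct letter name. Degree 3 of a scale on A must use the letter C.
C# and Db are enharmonically the same pitch, but only C# uses the letter C, so it is the correct spelling here.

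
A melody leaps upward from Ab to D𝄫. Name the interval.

diminished fourth

Counting letters A–B–C–D gives a fourth.
Ab→Dbb = 4 semitones, 1 narrower than the perfect fourth (5), so diminished.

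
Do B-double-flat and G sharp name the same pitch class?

No

Two spellings are enharmonically equivalent only if they share a pitch class.
Here Bbb → 9, G# → 8; 8 ≠ 9, so they are not.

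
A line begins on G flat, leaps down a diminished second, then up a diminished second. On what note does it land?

Gb

A diminished second down from Gb is F# (letter F, 0 semitones down).
A diminished second up from F# is Gb (letter G, 0 semitones up).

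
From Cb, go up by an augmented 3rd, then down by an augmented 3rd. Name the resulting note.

Cb

An augmented third up from Cb is E (letter E, 5 semitones up).
An augmented third down from E is Cb (letter C, 5 semitones down).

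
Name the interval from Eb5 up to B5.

Counting letters E–F–G–A–B gives a fifth.
Eb→B = 8 semitones, 1 wider than the perfect fifth (7), so augmented.

augmented fifth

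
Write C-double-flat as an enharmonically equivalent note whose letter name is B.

Bb

Plain B sits 1 semitone above Cbb, so on the letter B the same pitch needs a flat: Bb.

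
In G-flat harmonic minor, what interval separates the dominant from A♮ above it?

The dominant of Gb harmonic minor is Db.
Db up to A: letters D→A make it a fifth; 8 semitones makes it augmented.

augmented fifth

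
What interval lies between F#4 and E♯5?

The letter names run F→E, a span of 6 letter steps, so the interval is some kind of seventh.
F# to E# is 11 semitones. A major seventh is 11, so 11 makes it major.

major seventh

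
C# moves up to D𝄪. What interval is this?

Counting letters C–D gives a second.
C#→D## = 3 semitones, 1 wider than the major second (2), so augmented.

augmented second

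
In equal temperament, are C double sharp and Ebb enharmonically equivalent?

Yes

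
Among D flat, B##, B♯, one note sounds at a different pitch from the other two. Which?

B#

In 12-tone equal temperament, enharmonic equivalents share a pitch class. Db is pitch class 1; B## is pitch class 1; B# is pitch class 0.
Db and B## share pitch class 1, while B# is pitch class 0.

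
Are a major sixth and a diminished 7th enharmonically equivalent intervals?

Yes

A major sixth spans 9 semitones; a diminished seventh spans 9.
They are enharmonically equivalent.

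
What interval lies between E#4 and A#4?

perfect fourth

The letter names run E→A, a span of 3 letter steps, so the interval is some kind of fourth.
E# to A# is 5 semitones. A perfect fourth is 5, so 5 makes it perfect.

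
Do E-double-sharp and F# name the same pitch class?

Yes

E## is pitch class 6; F# is pitch class 6.
All spellings map to pitch class 6, so they are enharmonically equivalent.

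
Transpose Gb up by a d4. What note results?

Cbb

A fourth above G lands on the letter C.
A diminished fourth spans 4 semitones, so Gb moves to pitch class 10. On the letter C that is Cbb.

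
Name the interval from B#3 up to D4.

diminished third

Counting letters B–C–D gives a third.
B#→D = 2 semitones, 2 narrower than the major third (4), so diminished.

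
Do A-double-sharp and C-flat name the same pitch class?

Yes

A## is pitch class 11; Cb is pitch class 11.
All spellings map to pitch class 11, so they are enharmonically equivalent.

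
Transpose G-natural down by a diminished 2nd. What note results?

G down a major second is F, so the target letter is F.
From G, a diminished second is 0 semitones down: F##.

F##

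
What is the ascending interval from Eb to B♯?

Counting letters E–F–G–A–B gives a fifth.
Eb→B# = 9 semitones, 2 wider than the perfect fifth (7), so doubly augmented.

doubly augmented fifth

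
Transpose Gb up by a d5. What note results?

A fifth above G lands on the letter D.
A diminished fifth spans 6 semitones, so Gb moves to pitch class 0. On the letter D that is Dbb.

Dbb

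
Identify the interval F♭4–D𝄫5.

The letter names run F→D, a span of 5 letter steps, so the interval is some kind of sixth.
Fb to Dbb is 8 semitones. A major sixth is 9, so 8 makes it minor.

minor sixth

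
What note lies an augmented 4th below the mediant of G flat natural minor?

Fbb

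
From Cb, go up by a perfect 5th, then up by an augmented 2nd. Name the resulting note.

A

A perfect fifth up from Cb is Gb (letter G, 7 semitones up).
An augmented second up from Gb is A (letter A, 3 semitones up).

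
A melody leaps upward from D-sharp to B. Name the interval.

minor sixth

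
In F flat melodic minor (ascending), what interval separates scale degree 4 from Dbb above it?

minor third

Scale degree 4 of Fb melodic minor (ascending) is Bbb.
Bbb up to Dbb: letters B→D make it a third; 3 semitones makes it minor.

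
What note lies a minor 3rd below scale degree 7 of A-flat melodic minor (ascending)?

E

Scale degree 7 of Ab melodic minor (ascending) is G.
A minor third (3 semitones) below G lands on the letter E, giving E.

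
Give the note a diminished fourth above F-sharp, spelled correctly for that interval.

Bb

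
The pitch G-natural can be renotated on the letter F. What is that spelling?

F##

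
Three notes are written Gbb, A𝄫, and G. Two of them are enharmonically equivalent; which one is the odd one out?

In 12-tone equal temperament, enharmonic equivalents share a pitch class. Gbb is pitch class 5; Abb is pitch class 7; G is pitch class 7.
Abb and G share pitch class 7, while Gbb is pitch class 5.

Gbb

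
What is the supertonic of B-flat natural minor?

C

The Bb natural minor scale runs Bb C Db Eb F Gb Ab.
Degree 2 is C.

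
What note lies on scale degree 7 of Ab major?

The Ab major scale runs Ab Bb C Db Eb F G.
Degree 7 is G.

G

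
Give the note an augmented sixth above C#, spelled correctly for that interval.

A##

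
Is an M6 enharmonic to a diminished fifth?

No

A major sixth spans 9 semitones; a diminished fifth spans 6.
The spans differ, so they are not enharmonic equivalents.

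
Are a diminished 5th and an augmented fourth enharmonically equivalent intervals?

A diminished fifth spans 6 semitones; an augmented fourth spans 6.
They are enharmonically equivalent.

Yes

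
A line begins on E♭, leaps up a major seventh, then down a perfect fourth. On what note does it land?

A major seventh up from Eb is D (letter D, 11 semitones up).
A perfect fourth down from D is A (letter A, 5 semitones down).

A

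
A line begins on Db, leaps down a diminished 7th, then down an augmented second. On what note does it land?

A diminished seventh down from Db is E (letter E, 9 semitones down).
An augmented second down from E is Db (letter D, 3 semitones down).

Db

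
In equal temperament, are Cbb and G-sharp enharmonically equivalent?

No

Two spellings are enharmonically equivalent only if they share a pitch class.
Here Cbb → 10, G# → 8; 8 ≠ 10, so they are not.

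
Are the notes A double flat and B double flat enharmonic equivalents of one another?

No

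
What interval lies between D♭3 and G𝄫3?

The letter names run D→G, a span of 3 letter steps, so the interval is some kind of fourth.
Db to Gbb is 4 semitones. A perfect fourth is 5, so 4 makes it diminished.

diminished fourth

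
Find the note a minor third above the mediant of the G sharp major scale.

The mediant of G# major is B#.
A minor third (3 semitones) above B# lands on the letter D, giving D#.

D#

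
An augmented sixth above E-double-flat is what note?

A sixth above E lands on the letter C.
An augmented sixth spans 10 semitones, so Ebb moves to pitch class 0. On the letter C that is C.

C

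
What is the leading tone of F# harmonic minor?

E#

Degree 7 takes the letter 6 steps above F, which is E.
In harmonic minor, degree 7 sits 11 semitones above the tonic. F# + 11 semitones is pitch class 5, spelled on E as E#.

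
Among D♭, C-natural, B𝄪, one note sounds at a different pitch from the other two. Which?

C

In 12-tone equal temperament, enharmonic equivalents share a pitch class. Db is pitch class 1; C is pitch class 0; B## is pitch class 1.
Db and B## share pitch class 1, while C is pitch class 0.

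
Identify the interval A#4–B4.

minor second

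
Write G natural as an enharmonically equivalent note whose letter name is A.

Plain A sits 2 semitones above G, so on the letter A the same pitch needs a double flat: Abb.

Abb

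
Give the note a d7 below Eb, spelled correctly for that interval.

F#

A seventh below E lands on the letter F.
A diminished seventh spans 9 semitones, so Eb moves to pitch class 6. On the letter F that is F#.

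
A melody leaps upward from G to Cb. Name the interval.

diminished fourth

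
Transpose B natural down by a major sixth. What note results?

A sixth below B lands on the letter D.
A major sixth spans 9 semitones, so B moves to pitch class 2. On the letter D that is D.

D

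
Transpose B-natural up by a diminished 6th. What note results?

Gb

A sixth above B lands on the letter G.
A diminished sixth spans 7 semitones, so B moves to pitch class 6. On the letter G that is Gb.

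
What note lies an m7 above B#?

A#

B up a major seventh is A#, so the target letter is A.
From B#, a minor seventh is 10 semitones up: A#.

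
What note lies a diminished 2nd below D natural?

C##

D down a major second is C, so the target letter is C.
From D, a diminished second is 0 semitones down: C##.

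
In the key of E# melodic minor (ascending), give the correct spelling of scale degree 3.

The E# melodic minor (ascending) scale runs E# F## G# A# B# C## D##.
Degree 3 is G#.

G#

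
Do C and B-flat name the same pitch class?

No

Two spellings are enharmonically equivalent only if they share a pitch class.
Here C → 0, Bb → 10; 0 ≠ 10, so they are not.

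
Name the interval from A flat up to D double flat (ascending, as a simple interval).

diminished fourth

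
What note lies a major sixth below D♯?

D down a major sixth is F, so the target letter is F.
From D#, a major sixth is 9 semitones down: F#.

F#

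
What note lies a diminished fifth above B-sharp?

B up a perfect fifth is F#, so the target letter is F.
From B#, a diminished fifth is 6 semitones up: F#.

F#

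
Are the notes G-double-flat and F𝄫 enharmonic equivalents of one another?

No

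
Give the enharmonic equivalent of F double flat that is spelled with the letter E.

Fbb is pitch class 3. The letter E alone is pitch class 4.
To reach pitch class 3 from E requires an offset of -1 semitone, i.e. flat: Eb.

Eb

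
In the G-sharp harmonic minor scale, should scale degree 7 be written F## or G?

F##

Each scale degree takes a distinct letter name. Degree 7 of a scale on G must use the letter F.
F## and G are enharmonically the same pitch, but only F## uses the letter F, so it is the correct spelling here.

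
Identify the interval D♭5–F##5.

The letter names run D→F, a span of 2 letter steps, so the interval is some kind of third.
Db to F## is 6 semitones. A major third is 4, so 6 makes it doubly augmented.

doubly augmented third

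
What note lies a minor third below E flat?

C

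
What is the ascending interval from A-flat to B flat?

major second

Counting letters A–B gives a second.
Ab→Bb = 2 semitones, exactly the major second.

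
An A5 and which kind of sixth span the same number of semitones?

An augmented fifth spans 8 semitones.
A sixth spanning 8 semitones is minor (the major sixth is 9).

minor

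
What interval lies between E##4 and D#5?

diminished seventh

The letter names run E→D, a span of 6 letter steps, so the interval is some kind of seventh.
E## to D# is 9 semitones. A major seventh is 11, so 9 makes it diminished.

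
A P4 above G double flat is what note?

A fourth above G lands on the letter C.
A perfect fourth spans 5 semitones, so Gbb moves to pitch class 10. On the letter C that is Cbb.

Cbb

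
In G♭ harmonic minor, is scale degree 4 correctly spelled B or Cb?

Each scale degree takes a distinct letter name. Degree 4 of a scale on G must use the letter C.
Cb and B are enharmonically the same pitch, but only Cb uses the letter C, so it is the correct spelling here.

Cb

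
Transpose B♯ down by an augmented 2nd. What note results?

B down a major second is A, so the target letter is A.
From B#, an augmented second is 3 semitones down: A.

A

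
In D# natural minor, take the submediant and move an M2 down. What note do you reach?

The submediant of D# natural minor is B.
A major second (2 semitones) below B lands on the letter A, giving A.

A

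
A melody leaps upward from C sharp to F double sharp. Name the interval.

augmented fourth

The letter names run C→F, a span of 3 letter steps, so the interval is some kind of fourth.
C# to F## is 6 semitones. A perfect fourth is 5, so 6 makes it augmented.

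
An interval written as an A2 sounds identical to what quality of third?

An augmented second spans 3 semitones.
A third spanning 3 semitones is minor (the major third is 4).

minor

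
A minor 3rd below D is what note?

B

A third below D lands on the letter B.
A minor third spans 3 semitones, so D moves to pitch class 11. On the letter B that is B.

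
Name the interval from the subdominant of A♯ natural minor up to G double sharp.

augmented fourth

The subdominant of A# natural minor is D#.
D# up to G##: letters D→G make it a fourth; 6 semitones makes it augmented.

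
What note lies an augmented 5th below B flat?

A fifth below B lands on the letter E.
An augmented fifth spans 8 semitones, so Bb moves to pitch class 2. On the letter E that is Ebb.

Ebb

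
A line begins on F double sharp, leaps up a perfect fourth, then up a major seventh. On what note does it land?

A##

A perfect fourth up from F## is B# (letter B, 5 semitones up).
A major seventh up from B# is A## (letter A, 11 semitones up).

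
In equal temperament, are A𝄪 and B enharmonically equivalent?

Yes

A## is pitch class 11; B is pitch class 11.
All spellings map to pitch class 11, so they are enharmonically equivalent.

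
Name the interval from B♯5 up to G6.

Counting letters B–C–D–E–F–G gives a sixth.
B#→G = 7 semitones, 2 narrower than the major sixth (9), so diminished.

diminished sixth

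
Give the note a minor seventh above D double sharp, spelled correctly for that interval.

C##

A seventh above D lands on the letter C.
A minor seventh spans 10 semitones, so D## moves to pitch class 2. On the letter C that is C##.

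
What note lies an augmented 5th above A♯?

E##

A up a perfect fifth is E, so the target letter is E.
From A#, an augmented fifth is 8 semitones up: E##.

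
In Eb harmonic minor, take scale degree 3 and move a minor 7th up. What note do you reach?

Fb

Scale degree 3 of Eb harmonic minor is Gb.
A minor seventh (10 semitones) above Gb lands on the letter F, giving Fb.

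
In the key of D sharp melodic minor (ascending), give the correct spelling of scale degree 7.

Degree 7 takes the letter 6 steps above D, which is C.
In melodic minor (ascending), degree 7 sits 11 semitones above the tonic. D# + 11 semitones is pitch class 2, spelled on C as C##.

C##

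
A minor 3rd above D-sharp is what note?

F#

D up a major third is F#, so the target letter is F.
From D#, a minor third is 3 semitones up: F#.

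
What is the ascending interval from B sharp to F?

doubly diminished fifth

Counting letters B–C–D–E–F gives a fifth.
B#→F = 5 semitones, 2 narrower than the perfect fifth (7), so doubly diminished.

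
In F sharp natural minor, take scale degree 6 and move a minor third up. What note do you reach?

Scale degree 6 of F# natural minor is D.
A minor third (3 semitones) above D lands on the letter F, giving F.

F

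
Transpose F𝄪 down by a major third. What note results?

D#

A third below F lands on the letter D.
A major third spans 4 semitones, so F## moves to pitch class 3. On the letter D that is D#.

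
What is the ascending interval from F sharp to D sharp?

major sixth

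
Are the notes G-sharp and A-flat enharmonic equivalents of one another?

Yes

G# is pitch class 8; Ab is pitch class 8.
All spellings map to pitch class 8, so they are enharmonically equivalent.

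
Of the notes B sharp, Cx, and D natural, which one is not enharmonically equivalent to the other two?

B#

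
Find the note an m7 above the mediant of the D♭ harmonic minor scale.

Ebb

The mediant of Db harmonic minor is Fb.
A minor seventh (10 semitones) above Fb lands on the letter E, giving Ebb.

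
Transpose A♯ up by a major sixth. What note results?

F##

A sixth above A lands on the letter F.
A major sixth spans 9 semitones, so A# moves to pitch class 7. On the letter F that is F##.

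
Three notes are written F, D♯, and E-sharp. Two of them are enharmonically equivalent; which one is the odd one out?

In 12-tone equal temperament, enharmonic equivalents share a pitch class. F is pitch class 5; D# is pitch class 3; E# is pitch class 5.
F and E# share pitch class 5, while D# is pitch class 3.

D#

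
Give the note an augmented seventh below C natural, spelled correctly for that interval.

C down a major seventh is Db, so the target letter is D.
From C, an augmented seventh is 12 semitones down: Dbb.

Dbb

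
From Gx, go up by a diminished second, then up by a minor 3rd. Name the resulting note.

C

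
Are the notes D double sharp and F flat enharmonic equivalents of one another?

D## is pitch class 4; Fb is pitch class 4.
All spellings map to pitch class 4, so they are enharmonically equivalent.

Yes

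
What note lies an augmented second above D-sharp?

E##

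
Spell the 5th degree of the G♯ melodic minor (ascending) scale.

D#

Degree 5 takes the letter 4 steps above G, which is D.
In melodic minor (ascending), degree 5 sits 7 semitones above the tonic. G# + 7 semitones is pitch class 3, spelled on D as D#.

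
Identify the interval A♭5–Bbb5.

minor second

Counting letters A–B gives a second.
Ab→Bbb = 1 semitone, 1 narrower than the major second (2), so minor.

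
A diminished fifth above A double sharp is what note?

A fifth above A lands on the letter E.
A diminished fifth spans 6 semitones, so A## moves to pitch class 5. On the letter E that is E#.

E#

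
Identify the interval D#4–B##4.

augmented sixth

Counting letters D–E–F–G–A–B gives a sixth.
D#→B## = 10 semitones, 1 wider than the major sixth (9), so augmented.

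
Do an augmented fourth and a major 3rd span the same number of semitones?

An augmented fourth spans 6 semitones; a major third spans 4.
The spans differ, so they are not enharmonic equivalents.

No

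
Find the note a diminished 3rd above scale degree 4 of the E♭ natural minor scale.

Cbb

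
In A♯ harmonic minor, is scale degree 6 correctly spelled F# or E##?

Each scale degree takes a distinct letter name. Degree 6 of a scale on A must use the letter F.
F# and E## are enharmonically the same pitch, but only F# uses the letter F, so it is the correct spelling here.

F#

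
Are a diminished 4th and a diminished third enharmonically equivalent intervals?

No

A diminished fourth spans 4 semitones; a diminished third spans 2.
The spans differ, so they are not enharmonic equivalents.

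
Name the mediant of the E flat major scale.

G

The Eb major scale runs Eb F G Ab Bb C D.
Degree 3 is G.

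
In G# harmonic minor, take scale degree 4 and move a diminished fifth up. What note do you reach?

Scale degree 4 of G# harmonic minor is C#.
A diminished fifth (6 semitones) above C# lands on the letter G, giving G.

G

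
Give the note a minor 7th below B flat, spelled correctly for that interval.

C

B down a major seventh is C, so the target letter is C.
From Bb, a minor seventh is 10 semitones down: C.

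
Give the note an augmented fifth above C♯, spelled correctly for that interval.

G##

C up a perfect fifth is G, so the target letter is G.
From C#, an augmented fifth is 8 semitones up: G##.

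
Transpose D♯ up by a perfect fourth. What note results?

A fourth above D lands on the letter G.
A perfect fourth spans 5 semitones, so D# moves to pitch class 8. On the letter G that is G#.

G#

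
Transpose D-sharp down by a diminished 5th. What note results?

G##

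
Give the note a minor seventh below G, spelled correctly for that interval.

A seventh below G lands on the letter A.
A minor seventh spans 10 semitones, so G moves to pitch class 9. On the letter A that is A.

A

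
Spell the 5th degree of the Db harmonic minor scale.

Ab

Degree 5 takes the letter 4 steps above D, which is A.
In harmonic minor, degree 5 sits 7 semitones above the tonic. Db + 7 semitones is pitch class 8, spelled on A as Ab.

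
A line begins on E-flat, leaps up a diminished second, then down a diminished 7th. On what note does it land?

Gb

A diminished second up from Eb is Fbb (letter F, 0 semitones up).
A diminished seventh down from Fbb is Gb (letter G, 9 semitones down).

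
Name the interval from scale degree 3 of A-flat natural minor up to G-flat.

perfect fifth

Scale degree 3 of Ab natural minor is Cb.
Cb up to Gb: letters C→G make it a fifth; 7 semitones makes it perfect.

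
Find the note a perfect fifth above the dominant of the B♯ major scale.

The dominant of B# major is F##.
A perfect fifth (7 semitones) above F## lands on the letter C, giving C##.

C##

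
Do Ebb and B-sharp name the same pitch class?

Ebb is pitch class 2; B# is pitch class 0.
The pitch classes differ (2 vs. 0), so they are not enharmonic equivalents.

No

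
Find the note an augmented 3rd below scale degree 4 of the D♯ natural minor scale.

Scale degree 4 of D# natural minor is G#.
An augmented third (5 semitones) below G# lands on the letter E, giving Eb.

Eb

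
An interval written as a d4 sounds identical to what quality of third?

A diminished fourth spans 4 semitones.
A third spanning 4 semitones is major (the major third is 4).

major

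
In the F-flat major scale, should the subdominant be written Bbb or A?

Bbb

Each scale degree takes a distinct letter name. Degree 4 of a scale on F must use the letter B.
Bbb and A are enharmonically the same pitch, but only Bbb uses the letter B, so it is the correct spelling here.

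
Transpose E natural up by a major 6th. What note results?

C#

A sixth above E lands on the letter C.
A major sixth spans 9 semitones, so E moves to pitch class 1. On the letter C that is C#.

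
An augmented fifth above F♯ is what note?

A fifth above F lands on the letter C.
An augmented fifth spans 8 semitones, so F# moves to pitch class 2. On the letter C that is C##.

C##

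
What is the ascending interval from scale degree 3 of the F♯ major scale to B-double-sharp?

Scale degree 3 of F# major is A#.
A# up to B##: letters A→B make it a second; 3 semitones makes it augmented.

augmented second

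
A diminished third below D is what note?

B#

A third below D lands on the letter B.
A diminished third spans 2 semitones, so D moves to pitch class 0. On the letter B that is B#.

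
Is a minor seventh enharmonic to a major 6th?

No

A minor seventh spans 10 semitones; a major sixth spans 9.
The spans differ, so they are not enharmonic equivalents.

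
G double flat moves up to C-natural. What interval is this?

The letter names run G→C, a span of 3 letter steps, so the interval is some kind of fourth.
Gbb to C is 7 semitones. A perfect fourth is 5, so 7 makes it doubly augmented.

doubly augmented fourth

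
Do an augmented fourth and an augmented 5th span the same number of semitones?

No

An augmented fourth spans 6 semitones; an augmented fifth spans 8.
The spans differ, so they are not enharmonic equivalents.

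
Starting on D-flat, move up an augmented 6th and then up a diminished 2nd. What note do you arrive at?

Cb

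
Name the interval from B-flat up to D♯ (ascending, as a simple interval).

augmented third

Counting letters B–C–D gives a third.
Bb→D# = 5 semitones, 1 wider than the major third (4), so augmented.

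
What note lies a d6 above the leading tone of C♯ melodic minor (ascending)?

The leading tone of C# melodic minor (ascending) is B#.
A diminished sixth (7 semitones) above B# lands on the letter G, giving G.

G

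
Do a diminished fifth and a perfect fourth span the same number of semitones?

No

A diminished fifth spans 6 semitones; a perfect fourth spans 5.
The spans differ, so they are not enharmonic equivalents.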